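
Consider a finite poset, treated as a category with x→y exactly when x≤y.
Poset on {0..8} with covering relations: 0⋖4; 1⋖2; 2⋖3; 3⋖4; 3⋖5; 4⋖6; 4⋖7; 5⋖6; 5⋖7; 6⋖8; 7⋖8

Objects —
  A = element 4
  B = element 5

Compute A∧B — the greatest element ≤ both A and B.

{x : x⊑A ∧ x⊑B} = {1,2,3}  (A=4, B=5)
  1 ⊑ 3
  2 ⊑ 3
  3 ⊑ 3
glb = 3

Answer: A∧B = 3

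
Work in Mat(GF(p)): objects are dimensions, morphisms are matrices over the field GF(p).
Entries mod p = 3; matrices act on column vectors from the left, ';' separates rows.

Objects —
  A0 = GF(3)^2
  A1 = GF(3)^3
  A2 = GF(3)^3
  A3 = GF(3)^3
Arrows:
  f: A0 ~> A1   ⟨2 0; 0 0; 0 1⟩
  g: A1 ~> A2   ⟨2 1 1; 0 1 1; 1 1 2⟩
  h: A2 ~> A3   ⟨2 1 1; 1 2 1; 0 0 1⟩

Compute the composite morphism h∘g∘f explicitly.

  e0=⟨1,0⟩ f~>⟨2,0,0⟩ g~>⟨1,0,2⟩ h~>⟨1,0,2⟩
  e1=⟨0,1⟩ f~>⟨0,0,1⟩ g~>⟨1,1,2⟩ h~>⟨2,2,2⟩
⟦path⟧: ⟨1 2; 0 2; 2 2⟩

Answer: ⟨1 2; 0 2; 2 2⟩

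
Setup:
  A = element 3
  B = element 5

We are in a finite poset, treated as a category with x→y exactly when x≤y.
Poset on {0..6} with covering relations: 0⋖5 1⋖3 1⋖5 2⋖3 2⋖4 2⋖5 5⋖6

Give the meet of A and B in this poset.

Lower bounds of A=3 and B=5: {1,2}
  maximal lower bounds 1 and 2 are incomparable: neither 1<=2 nor 2<=1
→ no greatest lower bound exists

Answer: NO MEET EXISTS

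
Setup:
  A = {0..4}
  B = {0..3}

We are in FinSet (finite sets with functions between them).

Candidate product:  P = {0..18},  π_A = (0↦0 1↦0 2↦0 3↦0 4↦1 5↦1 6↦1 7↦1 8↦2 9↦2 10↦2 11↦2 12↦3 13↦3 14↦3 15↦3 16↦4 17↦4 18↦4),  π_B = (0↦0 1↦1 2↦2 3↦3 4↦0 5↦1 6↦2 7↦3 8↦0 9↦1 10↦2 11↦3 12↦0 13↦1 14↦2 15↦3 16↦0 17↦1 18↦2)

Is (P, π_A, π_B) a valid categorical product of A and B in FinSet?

Answer: NOT A VALID PRODUCT — |P|=19 ≠ |A|·|B|=20

Trace:
|A|·|B| = 5·4 = 20;  |P| = 19
  → cardinalities differ; no bijection possible.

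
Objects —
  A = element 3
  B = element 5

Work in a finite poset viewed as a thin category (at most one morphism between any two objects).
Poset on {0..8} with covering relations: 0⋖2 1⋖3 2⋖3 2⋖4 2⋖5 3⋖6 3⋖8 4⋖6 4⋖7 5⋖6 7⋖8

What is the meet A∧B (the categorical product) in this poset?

Lower bounds of A=3 and B=5: {0,2}
  0 ⊑ 2
  2 ⊑ 2
glb = 2

Answer: A∧B = 2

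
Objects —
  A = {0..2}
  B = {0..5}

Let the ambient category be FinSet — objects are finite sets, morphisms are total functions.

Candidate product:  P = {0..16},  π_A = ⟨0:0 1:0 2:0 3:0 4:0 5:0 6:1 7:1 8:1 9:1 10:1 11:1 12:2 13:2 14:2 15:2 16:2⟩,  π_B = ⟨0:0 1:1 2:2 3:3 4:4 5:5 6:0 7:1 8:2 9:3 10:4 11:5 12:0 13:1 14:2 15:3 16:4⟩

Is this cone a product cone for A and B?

|A|·|B| = 3·6 = 18;  |P| = 17
  → cardinalities differ; no bijection possible.

Answer: NOT A VALID PRODUCT — |P|=17 ≠ |A|·|B|=18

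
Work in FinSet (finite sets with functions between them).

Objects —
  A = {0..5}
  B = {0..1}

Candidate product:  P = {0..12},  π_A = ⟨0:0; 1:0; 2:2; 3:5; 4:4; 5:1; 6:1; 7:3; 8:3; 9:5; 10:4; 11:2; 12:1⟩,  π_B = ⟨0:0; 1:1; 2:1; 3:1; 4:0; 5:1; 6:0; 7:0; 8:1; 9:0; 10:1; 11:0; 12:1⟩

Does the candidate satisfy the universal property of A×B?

|A|·|B| = 6·2 = 12;  |P| = 13
  → cardinalities differ; no bijection possible.

Answer: NOT A VALID PRODUCT — |P|=13 ≠ |A|·|B|=12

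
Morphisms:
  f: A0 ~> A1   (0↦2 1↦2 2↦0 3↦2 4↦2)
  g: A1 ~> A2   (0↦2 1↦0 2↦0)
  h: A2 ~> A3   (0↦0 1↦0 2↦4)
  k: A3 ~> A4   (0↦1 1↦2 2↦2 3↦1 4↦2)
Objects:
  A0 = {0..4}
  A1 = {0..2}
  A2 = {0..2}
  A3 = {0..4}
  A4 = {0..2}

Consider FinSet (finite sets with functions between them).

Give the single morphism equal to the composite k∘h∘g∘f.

  0 f~>2 g~>0 h~>0 k~>1
  1 f~>2 g~>0 h~>0 k~>1
  2 f~>0 g~>2 h~>4 k~>2
  3 f~>2 g~>0 h~>0 k~>1
  4 f~>2 g~>0 h~>0 k~>1
result: (0↦1 1↦1 2↦2 3↦1 4↦1)

Answer: (0↦1 1↦1 2↦2 3↦1 4↦1)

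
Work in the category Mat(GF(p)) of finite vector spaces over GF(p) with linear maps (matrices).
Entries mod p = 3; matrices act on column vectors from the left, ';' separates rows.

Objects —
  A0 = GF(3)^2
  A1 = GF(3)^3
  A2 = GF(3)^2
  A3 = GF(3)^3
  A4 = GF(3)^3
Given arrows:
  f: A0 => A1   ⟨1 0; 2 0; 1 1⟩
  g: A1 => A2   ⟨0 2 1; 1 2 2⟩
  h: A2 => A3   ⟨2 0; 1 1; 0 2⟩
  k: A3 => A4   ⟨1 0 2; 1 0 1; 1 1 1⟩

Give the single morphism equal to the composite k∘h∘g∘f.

Answer: ⟨2 1; 0 0; 0 0⟩

Trace:
  e0=[1,0] f=>[1,2,1] g=>[2,1] h=>[1,0,2] k=>[2,0,0]
  e1=[0,1] f=>[0,0,1] g=>[1,2] h=>[2,0,1] k=>[1,0,0]
result: ⟨2 1; 0 0; 0 0⟩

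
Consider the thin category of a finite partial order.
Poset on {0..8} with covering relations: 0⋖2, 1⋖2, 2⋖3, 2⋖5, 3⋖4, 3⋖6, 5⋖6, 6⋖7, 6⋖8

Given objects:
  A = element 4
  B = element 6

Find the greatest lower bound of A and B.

Answer: A∧B = 3

Work:
Common predecessors of 4,6: {0,1,2,3}
  0 ≤ 3
  1 ≤ 3
  2 ≤ 3
  3 ≤ 3
glb = 3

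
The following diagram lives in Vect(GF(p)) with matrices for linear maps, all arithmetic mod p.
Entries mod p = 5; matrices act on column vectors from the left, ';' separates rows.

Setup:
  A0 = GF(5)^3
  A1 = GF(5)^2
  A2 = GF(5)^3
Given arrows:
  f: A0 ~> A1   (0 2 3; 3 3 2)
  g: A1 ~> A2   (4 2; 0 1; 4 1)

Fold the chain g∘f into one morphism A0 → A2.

Answer: (1 4 1; 3 3 2; 3 1 4)

Derivation:
  e0=⟨1,0,0⟩ f~>⟨0,3⟩ g~>⟨1,3,3⟩
  e1=⟨0,1,0⟩ f~>⟨2,3⟩ g~>⟨4,3,1⟩
  e2=⟨0,0,1⟩ f~>⟨3,2⟩ g~>⟨1,2,4⟩
result: (1 4 1; 3 3 2; 3 1 4)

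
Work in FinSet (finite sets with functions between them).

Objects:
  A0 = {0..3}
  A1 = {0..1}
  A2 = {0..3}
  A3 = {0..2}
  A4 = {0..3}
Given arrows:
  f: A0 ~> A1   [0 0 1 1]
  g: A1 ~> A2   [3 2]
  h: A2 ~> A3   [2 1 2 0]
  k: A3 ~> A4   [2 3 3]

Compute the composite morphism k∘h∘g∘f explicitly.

  0 f~>0 g~>3 h~>0 k~>2
  1 f~>0 g~>3 h~>0 k~>2
  2 f~>1 g~>2 h~>2 k~>3
  3 f~>1 g~>2 h~>2 k~>3
result: [2 2 3 3]

Answer: [2 2 3 3]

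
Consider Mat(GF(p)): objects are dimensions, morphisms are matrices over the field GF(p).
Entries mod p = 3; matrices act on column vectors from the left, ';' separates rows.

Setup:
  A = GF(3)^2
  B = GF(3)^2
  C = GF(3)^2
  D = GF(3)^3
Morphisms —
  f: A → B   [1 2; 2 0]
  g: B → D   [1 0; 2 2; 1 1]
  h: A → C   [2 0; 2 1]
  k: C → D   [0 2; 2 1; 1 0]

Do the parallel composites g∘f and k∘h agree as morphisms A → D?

Answer: DOES NOT COMMUTE

Derivation:
Path 1 = f;g:
  e0=⟨1,0⟩ f→⟨1,2⟩ g→⟨1,0,0⟩
  e1=⟨0,1⟩ f→⟨2,0⟩ g→⟨2,1,2⟩
  ⟦path⟧₁ = [1 2; 0 1; 0 2]
Path 2 = h;k:
  e0=⟨1,0⟩ h→⟨2,2⟩ k→⟨1,0,2⟩
  e1=⟨0,1⟩ h→⟨0,1⟩ k→⟨2,1,0⟩
  ⟦path⟧₂ = [1 2; 0 1; 2 0]
Equal? distinct morphisms ✗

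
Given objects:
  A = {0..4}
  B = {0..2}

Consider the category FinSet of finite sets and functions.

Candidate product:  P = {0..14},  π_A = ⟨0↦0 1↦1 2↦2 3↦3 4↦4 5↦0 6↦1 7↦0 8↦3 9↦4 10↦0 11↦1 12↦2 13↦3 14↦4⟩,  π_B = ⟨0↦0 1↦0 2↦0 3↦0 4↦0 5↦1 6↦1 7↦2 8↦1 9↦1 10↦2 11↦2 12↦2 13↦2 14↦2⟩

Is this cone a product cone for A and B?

|A|·|B| = 5·3 = 15;  |P| = 15
Check the pairing map k ↦ (π_A(k), π_B(k)):
  0 ↦ (0,0)
  1 ↦ (1,0)
  2 ↦ (2,0)
  3 ↦ (3,0)
  4 ↦ (4,0)
  5 ↦ (0,1)
  6 ↦ (1,1)
  7 ↦ (0,2)
  8 ↦ (3,1)
  9 ↦ (4,1)
  10 ↦ (0,2)  ✗ repeats pair of k=7
  11 ↦ (1,2)
  12 ↦ (2,2)
  13 ↦ (3,2)
  14 ↦ (4,2)
distinct pairs in image: 14 / 15 needed
  → (0,2) hit at k=7 and k=10

Answer: NOT A VALID PRODUCT — duplicate pair at indices 10,7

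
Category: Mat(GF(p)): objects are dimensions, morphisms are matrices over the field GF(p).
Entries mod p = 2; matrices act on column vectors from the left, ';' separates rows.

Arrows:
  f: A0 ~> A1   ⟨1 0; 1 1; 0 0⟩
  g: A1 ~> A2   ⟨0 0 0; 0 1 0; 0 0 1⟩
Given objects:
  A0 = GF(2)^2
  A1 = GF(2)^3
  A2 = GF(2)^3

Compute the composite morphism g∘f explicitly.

  e0=(1,0) f~>(1,1,0) g~>(0,1,0)
  e1=(0,1) f~>(0,1,0) g~>(0,1,0)
result: ⟨0 0; 1 1; 0 0⟩

Answer: ⟨0 0; 1 1; 0 0⟩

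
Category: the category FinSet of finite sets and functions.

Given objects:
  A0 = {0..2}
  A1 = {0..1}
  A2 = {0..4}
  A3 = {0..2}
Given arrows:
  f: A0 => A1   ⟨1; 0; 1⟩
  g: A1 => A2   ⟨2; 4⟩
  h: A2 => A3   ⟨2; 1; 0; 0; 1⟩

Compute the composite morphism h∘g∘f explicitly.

  0 f=>1 g=>4 h=>1
  1 f=>0 g=>2 h=>0
  2 f=>1 g=>4 h=>1
composite: ⟨1; 0; 1⟩

Answer: ⟨1; 0; 1⟩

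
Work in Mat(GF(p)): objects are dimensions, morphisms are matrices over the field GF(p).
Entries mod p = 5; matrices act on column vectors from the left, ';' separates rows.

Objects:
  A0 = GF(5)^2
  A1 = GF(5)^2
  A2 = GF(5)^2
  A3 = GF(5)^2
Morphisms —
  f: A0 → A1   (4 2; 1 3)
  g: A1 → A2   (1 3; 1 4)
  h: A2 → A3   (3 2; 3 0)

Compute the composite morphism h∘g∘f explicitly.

  e0=[1,0] f→[4,1] g→[2,3] h→[2,1]
  e1=[0,1] f→[2,3] g→[1,4] h→[1,3]
result: (2 1; 1 3)

Answer: (2 1; 1 3)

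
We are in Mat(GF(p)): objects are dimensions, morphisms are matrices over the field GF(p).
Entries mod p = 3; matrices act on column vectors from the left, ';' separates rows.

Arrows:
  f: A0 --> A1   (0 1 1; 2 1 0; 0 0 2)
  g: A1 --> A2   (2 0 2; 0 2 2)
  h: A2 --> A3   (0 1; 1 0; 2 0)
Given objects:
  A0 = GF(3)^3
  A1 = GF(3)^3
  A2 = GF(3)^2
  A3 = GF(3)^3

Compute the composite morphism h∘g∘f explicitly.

  e0=[1,0,0] f-->[0,2,0] g-->[0,1] h-->[1,0,0]
  e1=[0,1,0] f-->[1,1,0] g-->[2,2] h-->[2,2,1]
  e2=[0,0,1] f-->[1,0,2] g-->[0,1] h-->[1,0,0]
⟦path⟧: (1 2 1; 0 2 0; 0 1 0)

Answer: (1 2 1; 0 2 0; 0 1 0)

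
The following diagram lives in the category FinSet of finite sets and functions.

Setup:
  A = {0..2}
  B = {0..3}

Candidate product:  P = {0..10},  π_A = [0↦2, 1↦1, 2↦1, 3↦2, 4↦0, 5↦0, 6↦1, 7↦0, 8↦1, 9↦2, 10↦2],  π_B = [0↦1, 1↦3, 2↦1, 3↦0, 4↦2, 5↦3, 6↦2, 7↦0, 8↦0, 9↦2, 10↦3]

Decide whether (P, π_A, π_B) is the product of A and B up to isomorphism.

|A|·|B| = 3·4 = 12;  |P| = 11
  → cardinalities differ; no bijection possible.

Answer: NOT A VALID PRODUCT — |P|=11 ≠ |A|·|B|=12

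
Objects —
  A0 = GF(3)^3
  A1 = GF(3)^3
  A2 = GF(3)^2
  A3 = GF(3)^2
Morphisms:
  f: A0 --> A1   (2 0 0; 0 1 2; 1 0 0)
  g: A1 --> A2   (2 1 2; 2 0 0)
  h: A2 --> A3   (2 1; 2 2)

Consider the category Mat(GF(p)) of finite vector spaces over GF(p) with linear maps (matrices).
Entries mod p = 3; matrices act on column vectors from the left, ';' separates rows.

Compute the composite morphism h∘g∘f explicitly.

  e0=⟨1,0,0⟩ f-->⟨2,0,1⟩ g-->⟨0,1⟩ h-->⟨1,2⟩
  e1=⟨0,1,0⟩ f-->⟨0,1,0⟩ g-->⟨1,0⟩ h-->⟨2,2⟩
  e2=⟨0,0,1⟩ f-->⟨0,2,0⟩ g-->⟨2,0⟩ h-->⟨1,1⟩
result: (1 2 1; 2 2 1)

Answer: (1 2 1; 2 2 1)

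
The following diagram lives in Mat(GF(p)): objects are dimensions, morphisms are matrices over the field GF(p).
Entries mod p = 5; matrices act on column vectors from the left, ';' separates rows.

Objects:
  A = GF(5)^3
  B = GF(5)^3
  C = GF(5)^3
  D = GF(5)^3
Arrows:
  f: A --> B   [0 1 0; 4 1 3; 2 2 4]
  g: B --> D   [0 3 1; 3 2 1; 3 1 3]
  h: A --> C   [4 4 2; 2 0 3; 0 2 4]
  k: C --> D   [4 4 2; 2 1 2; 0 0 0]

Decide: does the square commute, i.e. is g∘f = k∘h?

Answer: COMMUTES

Derivation:
Along f;g (path 1):
  e0=(1,0,0) f-->(0,4,2) g-->(4,0,0)
  e1=(0,1,0) f-->(1,1,2) g-->(0,2,0)
  e2=(0,0,1) f-->(0,3,4) g-->(3,0,0)
  composite₁ = [4 0 3; 0 2 0; 0 0 0]
Along h;k (path 2):
  e0=(1,0,0) h-->(4,2,0) k-->(4,0,0)
  e1=(0,1,0) h-->(4,0,2) k-->(0,2,0)
  e2=(0,0,1) h-->(2,3,4) k-->(3,0,0)
  composite₂ = [4 0 3; 0 2 0; 0 0 0]
Equal? YES — commutes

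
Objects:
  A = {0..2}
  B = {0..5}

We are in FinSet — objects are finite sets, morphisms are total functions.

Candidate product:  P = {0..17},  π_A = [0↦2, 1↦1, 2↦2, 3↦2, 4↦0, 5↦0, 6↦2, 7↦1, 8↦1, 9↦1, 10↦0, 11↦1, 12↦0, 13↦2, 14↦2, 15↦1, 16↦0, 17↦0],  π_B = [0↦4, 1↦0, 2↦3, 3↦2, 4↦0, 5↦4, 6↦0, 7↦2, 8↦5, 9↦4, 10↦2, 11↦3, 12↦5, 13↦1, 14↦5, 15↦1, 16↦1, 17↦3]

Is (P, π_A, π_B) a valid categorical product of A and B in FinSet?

|A|·|B| = 3·6 = 18;  |P| = 18
Check the pairing map k ↦ (π_A(k), π_B(k)):
  0 ↦ (2,4)
  1 ↦ (1,0)
  2 ↦ (2,3)
  3 ↦ (2,2)
  4 ↦ (0,0)
  5 ↦ (0,4)
  6 ↦ (2,0)
  7 ↦ (1,2)
  8 ↦ (1,5)
  9 ↦ (1,4)
  10 ↦ (0,2)
  11 ↦ (1,3)
  12 ↦ (0,5)
  13 ↦ (2,1)
  14 ↦ (2,5)
  15 ↦ (1,1)
  16 ↦ (0,1)
  17 ↦ (0,3)
distinct pairs in image: 18 / 18 needed
  → bijection onto A×B; projections well-typed.

Answer: VALID PRODUCT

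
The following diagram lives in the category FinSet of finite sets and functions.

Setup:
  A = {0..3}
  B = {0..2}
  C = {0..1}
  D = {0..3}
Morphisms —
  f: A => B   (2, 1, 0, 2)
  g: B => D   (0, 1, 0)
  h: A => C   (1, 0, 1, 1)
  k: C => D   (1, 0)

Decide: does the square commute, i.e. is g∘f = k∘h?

Answer: COMMUTES

Derivation:
1) trace f;g:
  0 f=>2 g=>0
  1 f=>1 g=>1
  2 f=>0 g=>0
  3 f=>2 g=>0
  result₁ = (0, 1, 0, 0)
2) trace h;k:
  0 h=>1 k=>0
  1 h=>0 k=>1
  2 h=>1 k=>0
  3 h=>1 k=>0
  result₂ = (0, 1, 0, 0)
Equal? YES — commutes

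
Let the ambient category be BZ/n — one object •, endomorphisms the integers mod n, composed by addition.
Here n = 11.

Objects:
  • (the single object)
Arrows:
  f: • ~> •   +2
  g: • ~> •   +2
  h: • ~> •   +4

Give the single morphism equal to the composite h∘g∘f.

Answer: +8

Trace:
  0 +2≡2 +2≡4 +4≡8  (mod 11)
result: +8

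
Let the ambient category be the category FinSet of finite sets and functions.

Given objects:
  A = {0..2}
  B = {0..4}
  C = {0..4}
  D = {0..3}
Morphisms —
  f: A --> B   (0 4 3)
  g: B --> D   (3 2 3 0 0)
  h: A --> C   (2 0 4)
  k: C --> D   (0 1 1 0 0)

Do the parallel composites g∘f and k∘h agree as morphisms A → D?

1) trace f;g:
  0 f-->0 g-->3
  1 f-->4 g-->0
  2 f-->3 g-->0
  result₁ = (3 0 0)
2) trace h;k:
  0 h-->2 k-->1
  1 h-->0 k-->0
  2 h-->4 k-->0
  result₂ = (1 0 0)
Equal? differ; not commutative

Answer: DOES NOT COMMUTE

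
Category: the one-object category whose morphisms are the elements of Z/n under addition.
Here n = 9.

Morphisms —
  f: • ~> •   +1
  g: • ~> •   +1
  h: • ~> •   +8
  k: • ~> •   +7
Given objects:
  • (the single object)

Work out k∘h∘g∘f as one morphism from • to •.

  0 +1≡1 +1≡2 +8≡1 +7≡8  (mod 9)
⟦path⟧: +8

Answer: +8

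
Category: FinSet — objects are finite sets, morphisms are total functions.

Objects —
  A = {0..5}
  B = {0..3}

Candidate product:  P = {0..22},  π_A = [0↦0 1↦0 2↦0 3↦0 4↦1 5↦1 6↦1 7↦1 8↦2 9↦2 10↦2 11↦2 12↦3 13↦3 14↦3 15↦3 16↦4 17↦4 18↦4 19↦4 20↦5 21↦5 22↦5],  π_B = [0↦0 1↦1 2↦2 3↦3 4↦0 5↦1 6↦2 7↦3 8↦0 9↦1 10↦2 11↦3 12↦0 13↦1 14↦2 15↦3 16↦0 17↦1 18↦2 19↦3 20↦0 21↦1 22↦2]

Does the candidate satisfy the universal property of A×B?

Answer: NOT A VALID PRODUCT — |P|=23 ≠ |A|·|B|=24

Derivation:
|A|·|B| = 6·4 = 24;  |P| = 23
  → cardinalities differ; no bijection possible.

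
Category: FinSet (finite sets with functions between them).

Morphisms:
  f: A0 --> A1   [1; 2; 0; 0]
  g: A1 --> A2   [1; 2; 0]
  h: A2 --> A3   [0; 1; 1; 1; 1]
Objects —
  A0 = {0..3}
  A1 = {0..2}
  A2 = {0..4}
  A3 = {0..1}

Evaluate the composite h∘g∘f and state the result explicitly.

  0 f-->1 g-->2 h-->1
  1 f-->2 g-->0 h-->0
  2 f-->0 g-->1 h-->1
  3 f-->0 g-->1 h-->1
result: [1; 0; 1; 1]

Answer: [1; 0; 1; 1]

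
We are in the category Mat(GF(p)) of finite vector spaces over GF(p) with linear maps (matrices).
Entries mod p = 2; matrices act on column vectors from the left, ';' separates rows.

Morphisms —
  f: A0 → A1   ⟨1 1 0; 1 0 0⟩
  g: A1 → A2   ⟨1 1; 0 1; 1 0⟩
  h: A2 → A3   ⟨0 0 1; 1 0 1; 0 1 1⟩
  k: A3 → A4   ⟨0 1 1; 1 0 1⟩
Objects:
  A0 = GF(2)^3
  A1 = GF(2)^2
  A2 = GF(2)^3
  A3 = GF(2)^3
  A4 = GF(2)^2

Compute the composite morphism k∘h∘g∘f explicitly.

  e0=⟨1,0,0⟩ f→⟨1,1⟩ g→⟨0,1,1⟩ h→⟨1,1,0⟩ k→⟨1,1⟩
  e1=⟨0,1,0⟩ f→⟨1,0⟩ g→⟨1,0,1⟩ h→⟨1,0,1⟩ k→⟨1,0⟩
  e2=⟨0,0,1⟩ f→⟨0,0⟩ g→⟨0,0,0⟩ h→⟨0,0,0⟩ k→⟨0,0⟩
⟦path⟧: ⟨1 1 0; 1 0 0⟩

Answer: ⟨1 1 0; 1 0 0⟩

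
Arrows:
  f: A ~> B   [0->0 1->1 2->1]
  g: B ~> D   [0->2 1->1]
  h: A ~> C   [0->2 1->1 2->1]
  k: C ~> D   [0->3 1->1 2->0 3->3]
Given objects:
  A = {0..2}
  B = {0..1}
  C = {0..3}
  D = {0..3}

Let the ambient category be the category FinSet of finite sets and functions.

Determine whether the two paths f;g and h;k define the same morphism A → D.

Along f;g (path 1):
  0 f~>0 g~>2
  1 f~>1 g~>1
  2 f~>1 g~>1
  ⟦path⟧₁ = [0->2 1->1 2->1]
Along h;k (path 2):
  0 h~>2 k~>0
  1 h~>1 k~>1
  2 h~>1 k~>1
  ⟦path⟧₂ = [0->0 1->1 2->1]
Equal? differ; not commutative

Answer: DOES NOT COMMUTE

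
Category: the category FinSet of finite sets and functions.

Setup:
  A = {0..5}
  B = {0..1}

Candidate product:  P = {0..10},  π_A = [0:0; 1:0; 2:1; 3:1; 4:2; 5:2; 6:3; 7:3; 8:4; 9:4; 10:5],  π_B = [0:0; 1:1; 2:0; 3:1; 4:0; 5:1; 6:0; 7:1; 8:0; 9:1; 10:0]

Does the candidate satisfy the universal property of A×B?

|A|·|B| = 6·2 = 12;  |P| = 11
  → cardinalities differ; no bijection possible.

Answer: NOT A VALID PRODUCT — |P|=11 ≠ |A|·|B|=12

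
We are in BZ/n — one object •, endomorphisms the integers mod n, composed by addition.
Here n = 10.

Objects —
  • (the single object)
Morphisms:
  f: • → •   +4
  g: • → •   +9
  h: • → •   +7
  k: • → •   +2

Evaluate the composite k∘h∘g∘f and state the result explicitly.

  0 +4≡4 +9≡3 +7≡0 +2≡2  (mod 10)
composite: +2

Answer: +2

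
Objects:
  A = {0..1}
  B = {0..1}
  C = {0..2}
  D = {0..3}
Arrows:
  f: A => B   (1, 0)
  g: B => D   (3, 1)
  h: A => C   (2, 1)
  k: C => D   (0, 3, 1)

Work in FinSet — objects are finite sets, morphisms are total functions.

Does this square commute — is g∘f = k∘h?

1) trace f;g:
  0 f=>1 g=>1
  1 f=>0 g=>3
  result₁ = (1, 3)
2) trace h;k:
  0 h=>2 k=>1
  1 h=>1 k=>3
  result₂ = (1, 3)
Equal? YES — commutes

Answer: COMMUTES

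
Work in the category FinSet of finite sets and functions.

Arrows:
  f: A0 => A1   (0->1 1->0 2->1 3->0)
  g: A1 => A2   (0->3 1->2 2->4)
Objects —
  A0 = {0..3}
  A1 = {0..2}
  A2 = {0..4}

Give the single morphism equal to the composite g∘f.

  0 f=>1 g=>2
  1 f=>0 g=>3
  2 f=>1 g=>2
  3 f=>0 g=>3
⟦path⟧: (0->2 1->3 2->2 3->3)

Answer: (0->2 1->3 2->2 3->3)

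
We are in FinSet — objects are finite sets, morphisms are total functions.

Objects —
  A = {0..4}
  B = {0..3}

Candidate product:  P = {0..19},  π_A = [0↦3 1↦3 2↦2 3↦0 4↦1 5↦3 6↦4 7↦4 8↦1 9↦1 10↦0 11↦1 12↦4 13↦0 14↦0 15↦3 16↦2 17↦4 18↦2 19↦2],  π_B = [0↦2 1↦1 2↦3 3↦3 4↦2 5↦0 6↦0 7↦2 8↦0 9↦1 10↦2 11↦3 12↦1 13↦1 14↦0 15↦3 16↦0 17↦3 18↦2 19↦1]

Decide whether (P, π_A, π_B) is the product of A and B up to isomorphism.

|A|·|B| = 5·4 = 20;  |P| = 20
Check the pairing map k ↦ (π_A(k), π_B(k)):
  0 ↦ (3,2)
  1 ↦ (3,1)
  2 ↦ (2,3)
  3 ↦ (0,3)
  4 ↦ (1,2)
  5 ↦ (3,0)
  6 ↦ (4,0)
  7 ↦ (4,2)
  8 ↦ (1,0)
  9 ↦ (1,1)
  10 ↦ (0,2)
  11 ↦ (1,3)
  12 ↦ (4,1)
  13 ↦ (0,1)
  14 ↦ (0,0)
  15 ↦ (3,3)
  16 ↦ (2,0)
  17 ↦ (4,3)
  18 ↦ (2,2)
  19 ↦ (2,1)
distinct pairs in image: 20 / 20 needed
  → bijection onto A×B; projections well-typed.

Answer: VALID PRODUCT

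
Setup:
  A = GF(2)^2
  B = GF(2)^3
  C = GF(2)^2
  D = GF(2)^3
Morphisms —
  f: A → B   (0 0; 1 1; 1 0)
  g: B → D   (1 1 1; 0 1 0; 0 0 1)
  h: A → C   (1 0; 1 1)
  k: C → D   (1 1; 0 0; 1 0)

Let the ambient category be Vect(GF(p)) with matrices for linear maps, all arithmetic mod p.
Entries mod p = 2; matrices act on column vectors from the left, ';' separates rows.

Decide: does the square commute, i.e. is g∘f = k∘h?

Answer: DOES NOT COMMUTE

Derivation:
1) trace f;g:
  e0=⟨1,0⟩ f→⟨0,1,1⟩ g→⟨0,1,1⟩
  e1=⟨0,1⟩ f→⟨0,1,0⟩ g→⟨1,1,0⟩
  composite₁ = (0 1; 1 1; 1 0)
2) trace h;k:
  e0=⟨1,0⟩ h→⟨1,1⟩ k→⟨0,0,1⟩
  e1=⟨0,1⟩ h→⟨0,1⟩ k→⟨1,0,0⟩
  composite₂ = (0 1; 0 0; 1 0)
Equal? differ; not commutative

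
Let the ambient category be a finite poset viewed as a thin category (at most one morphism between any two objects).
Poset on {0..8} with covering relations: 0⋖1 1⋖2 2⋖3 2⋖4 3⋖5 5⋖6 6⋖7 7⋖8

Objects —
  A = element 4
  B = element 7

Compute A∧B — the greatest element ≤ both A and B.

Lower bounds of A=4 and B=7: {0,1,2}
  0 <= 2
  1 <= 2
  2 <= 2
glb = 2

Answer: A∧B = 2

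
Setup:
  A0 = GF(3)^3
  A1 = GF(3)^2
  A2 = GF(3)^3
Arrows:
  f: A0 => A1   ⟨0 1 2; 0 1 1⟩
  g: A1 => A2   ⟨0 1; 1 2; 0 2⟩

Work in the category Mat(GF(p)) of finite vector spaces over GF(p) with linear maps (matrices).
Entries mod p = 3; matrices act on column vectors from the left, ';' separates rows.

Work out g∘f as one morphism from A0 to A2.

Answer: ⟨0 1 1; 0 0 1; 0 2 2⟩

Work:
  e0=[1,0,0] f=>[0,0] g=>[0,0,0]
  e1=[0,1,0] f=>[1,1] g=>[1,0,2]
  e2=[0,0,1] f=>[2,1] g=>[1,1,2]
result: ⟨0 1 1; 0 0 1; 0 2 2⟩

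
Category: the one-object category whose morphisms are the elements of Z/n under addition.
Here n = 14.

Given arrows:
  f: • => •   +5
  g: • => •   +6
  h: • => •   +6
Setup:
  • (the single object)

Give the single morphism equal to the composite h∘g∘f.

  0 +5≡5 +6≡11 +6≡3  (mod 14)
result: +3

Answer: +3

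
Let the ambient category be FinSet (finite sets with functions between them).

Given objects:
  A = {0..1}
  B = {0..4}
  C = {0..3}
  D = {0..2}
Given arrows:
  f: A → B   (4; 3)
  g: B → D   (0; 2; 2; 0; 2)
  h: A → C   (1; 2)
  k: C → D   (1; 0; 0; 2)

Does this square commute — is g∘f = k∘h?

Answer: DOES NOT COMMUTE

Work:
Path 1 = f;g:
  0 f→4 g→2
  1 f→3 g→0
  result₁ = (2; 0)
Path 2 = h;k:
  0 h→1 k→0
  1 h→2 k→0
  result₂ = (0; 0)
Equal? NO — does not commute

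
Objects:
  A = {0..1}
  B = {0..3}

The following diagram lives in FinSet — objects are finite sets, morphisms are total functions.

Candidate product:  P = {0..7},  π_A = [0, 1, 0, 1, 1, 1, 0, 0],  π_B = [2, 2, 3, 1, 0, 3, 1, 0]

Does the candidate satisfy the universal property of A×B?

|A|·|B| = 2·4 = 8;  |P| = 8
Check the pairing map k ↦ (π_A(k), π_B(k)):
  0 -> (0,2)
  1 -> (1,2)
  2 -> (0,3)
  3 -> (1,1)
  4 -> (1,0)
  5 -> (1,3)
  6 -> (0,1)
  7 -> (0,0)
distinct pairs in image: 8 / 8 needed
  → bijection onto A×B; projections well-typed.

Answer: VALID PRODUCT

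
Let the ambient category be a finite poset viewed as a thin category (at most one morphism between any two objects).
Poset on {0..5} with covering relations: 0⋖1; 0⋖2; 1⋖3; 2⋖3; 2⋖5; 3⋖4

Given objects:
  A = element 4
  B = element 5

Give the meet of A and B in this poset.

Common predecessors of 4,5: {0,2}
  0 ⊑ 2
  2 ⊑ 2
glb = 2

Answer: A∧B = 2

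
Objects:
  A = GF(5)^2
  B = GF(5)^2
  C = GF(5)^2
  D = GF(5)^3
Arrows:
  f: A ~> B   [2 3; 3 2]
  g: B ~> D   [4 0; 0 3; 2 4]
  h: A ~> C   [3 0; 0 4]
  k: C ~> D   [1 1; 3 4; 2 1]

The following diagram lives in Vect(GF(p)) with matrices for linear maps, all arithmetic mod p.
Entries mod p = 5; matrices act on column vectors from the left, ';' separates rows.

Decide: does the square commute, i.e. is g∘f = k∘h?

Along f;g (path 1):
  e0=[1,0] f~>[2,3] g~>[3,4,1]
  e1=[0,1] f~>[3,2] g~>[2,1,4]
  ⟦path⟧₁ = [3 2; 4 1; 1 4]
Along h;k (path 2):
  e0=[1,0] h~>[3,0] k~>[3,4,1]
  e1=[0,1] h~>[0,4] k~>[4,1,4]
  ⟦path⟧₂ = [3 4; 4 1; 1 4]
Equal? distinct morphisms ✗

Answer: DOES NOT COMMUTE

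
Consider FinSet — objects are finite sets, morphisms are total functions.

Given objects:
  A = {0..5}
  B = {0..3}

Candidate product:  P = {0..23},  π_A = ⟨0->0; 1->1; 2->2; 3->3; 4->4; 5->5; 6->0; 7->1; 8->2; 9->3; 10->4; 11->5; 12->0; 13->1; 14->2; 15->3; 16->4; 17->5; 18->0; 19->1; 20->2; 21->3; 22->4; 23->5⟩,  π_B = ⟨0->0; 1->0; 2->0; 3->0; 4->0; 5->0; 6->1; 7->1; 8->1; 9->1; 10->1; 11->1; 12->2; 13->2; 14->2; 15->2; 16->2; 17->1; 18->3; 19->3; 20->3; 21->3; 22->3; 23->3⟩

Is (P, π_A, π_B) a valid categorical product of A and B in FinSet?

|A|·|B| = 6·4 = 24;  |P| = 24
Check the pairing map k ↦ (π_A(k), π_B(k)):
  0 -> (0,0)
  1 -> (1,0)
  2 -> (2,0)
  3 -> (3,0)
  4 -> (4,0)
  5 -> (5,0)
  6 -> (0,1)
  7 -> (1,1)
  8 -> (2,1)
  9 -> (3,1)
  10 -> (4,1)
  11 -> (5,1)
  12 -> (0,2)
  13 -> (1,2)
  14 -> (2,2)
  15 -> (3,2)
  16 -> (4,2)
  17 -> (5,1)  ✗ repeats pair of k=11
  18 -> (0,3)
  19 -> (1,3)
  20 -> (2,3)
  21 -> (3,3)
  22 -> (4,3)
  23 -> (5,3)
distinct pairs in image: 23 / 24 needed
  → (5,1) hit at k=11 and k=17

Answer: NOT A VALID PRODUCT — duplicate pair at indices 11,17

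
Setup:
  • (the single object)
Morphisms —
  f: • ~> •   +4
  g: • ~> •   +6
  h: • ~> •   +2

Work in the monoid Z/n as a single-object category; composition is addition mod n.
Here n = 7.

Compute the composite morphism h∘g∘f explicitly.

Answer: +5

Work:
  0 +4≡4 +6≡3 +2≡5  (mod 7)
⟦path⟧: +5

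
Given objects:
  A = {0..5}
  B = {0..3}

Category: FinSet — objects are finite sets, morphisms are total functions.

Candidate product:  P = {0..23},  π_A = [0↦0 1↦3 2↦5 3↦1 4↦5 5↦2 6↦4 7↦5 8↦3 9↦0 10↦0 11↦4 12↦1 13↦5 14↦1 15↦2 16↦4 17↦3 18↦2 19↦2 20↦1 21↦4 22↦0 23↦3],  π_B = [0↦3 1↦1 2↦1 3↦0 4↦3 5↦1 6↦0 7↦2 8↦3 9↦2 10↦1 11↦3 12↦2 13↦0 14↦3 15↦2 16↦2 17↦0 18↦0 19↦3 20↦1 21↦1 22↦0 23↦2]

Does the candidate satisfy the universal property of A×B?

Answer: VALID PRODUCT

Derivation:
|A|·|B| = 6·4 = 24;  |P| = 24
Check the pairing map k ↦ (π_A(k), π_B(k)):
  0 ↦ (0,3)
  1 ↦ (3,1)
  2 ↦ (5,1)
  3 ↦ (1,0)
  4 ↦ (5,3)
  5 ↦ (2,1)
  6 ↦ (4,0)
  7 ↦ (5,2)
  8 ↦ (3,3)
  9 ↦ (0,2)
  10 ↦ (0,1)
  11 ↦ (4,3)
  12 ↦ (1,2)
  13 ↦ (5,0)
  14 ↦ (1,3)
  15 ↦ (2,2)
  16 ↦ (4,2)
  17 ↦ (3,0)
  18 ↦ (2,0)
  19 ↦ (2,3)
  20 ↦ (1,1)
  21 ↦ (4,1)
  22 ↦ (0,0)
  23 ↦ (3,2)
distinct pairs in image: 24 / 24 needed
  → bijection onto A×B; projections well-typed.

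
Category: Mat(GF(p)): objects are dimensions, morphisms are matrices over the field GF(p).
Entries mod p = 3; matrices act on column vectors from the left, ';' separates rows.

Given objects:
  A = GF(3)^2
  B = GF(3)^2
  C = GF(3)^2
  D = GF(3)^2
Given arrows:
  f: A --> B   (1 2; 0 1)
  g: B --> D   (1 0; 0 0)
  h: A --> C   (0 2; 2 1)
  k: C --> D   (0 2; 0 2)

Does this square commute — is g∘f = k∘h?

Path 1 = f;g:
  e0=⟨1,0⟩ f-->⟨1,0⟩ g-->⟨1,0⟩
  e1=⟨0,1⟩ f-->⟨2,1⟩ g-->⟨2,0⟩
  composite₁ = (1 2; 0 0)
Path 2 = h;k:
  e0=⟨1,0⟩ h-->⟨0,2⟩ k-->⟨1,1⟩
  e1=⟨0,1⟩ h-->⟨2,1⟩ k-->⟨2,2⟩
  composite₂ = (1 2; 1 2)
Equal? differ; not commutative

Answer: DOES NOT COMMUTE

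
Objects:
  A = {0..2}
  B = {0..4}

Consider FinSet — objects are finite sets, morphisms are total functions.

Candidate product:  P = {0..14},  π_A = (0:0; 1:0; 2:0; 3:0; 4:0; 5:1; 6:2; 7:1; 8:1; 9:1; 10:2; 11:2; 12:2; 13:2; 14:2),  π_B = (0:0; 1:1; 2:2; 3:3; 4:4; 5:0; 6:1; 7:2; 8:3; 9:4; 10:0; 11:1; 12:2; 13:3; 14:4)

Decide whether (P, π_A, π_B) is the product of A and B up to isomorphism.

Answer: NOT A VALID PRODUCT — duplicate pair at indices 11,6

Derivation:
|A|·|B| = 3·5 = 15;  |P| = 15
Check the pairing map k ↦ (π_A(k), π_B(k)):
  0 : (0,0)
  1 : (0,1)
  2 : (0,2)
  3 : (0,3)
  4 : (0,4)
  5 : (1,0)
  6 : (2,1)
  7 : (1,2)
  8 : (1,3)
  9 : (1,4)
  10 : (2,0)
  11 : (2,1)  ✗ repeats pair of k=6
  12 : (2,2)
  13 : (2,3)
  14 : (2,4)
distinct pairs in image: 14 / 15 needed
  → (2,1) hit at k=6 and k=11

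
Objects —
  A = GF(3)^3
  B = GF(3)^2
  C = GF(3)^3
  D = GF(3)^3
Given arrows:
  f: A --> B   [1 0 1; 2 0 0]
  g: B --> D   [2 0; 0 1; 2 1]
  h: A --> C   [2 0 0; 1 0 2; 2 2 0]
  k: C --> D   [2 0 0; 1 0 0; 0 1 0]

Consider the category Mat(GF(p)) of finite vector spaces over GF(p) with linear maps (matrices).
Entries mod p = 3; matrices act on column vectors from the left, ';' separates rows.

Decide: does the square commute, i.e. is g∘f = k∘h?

Path 1 = f;g:
  e0=(1,0,0) f-->(1,2) g-->(2,2,1)
  e1=(0,1,0) f-->(0,0) g-->(0,0,0)
  e2=(0,0,1) f-->(1,0) g-->(2,0,2)
  result₁ = [2 0 2; 2 0 0; 1 0 2]
Path 2 = h;k:
  e0=(1,0,0) h-->(2,1,2) k-->(1,2,1)
  e1=(0,1,0) h-->(0,0,2) k-->(0,0,0)
  e2=(0,0,1) h-->(0,2,0) k-->(0,0,2)
  result₂ = [1 0 0; 2 0 0; 1 0 2]
Equal? differ; not commutative

Answer: DOES NOT COMMUTE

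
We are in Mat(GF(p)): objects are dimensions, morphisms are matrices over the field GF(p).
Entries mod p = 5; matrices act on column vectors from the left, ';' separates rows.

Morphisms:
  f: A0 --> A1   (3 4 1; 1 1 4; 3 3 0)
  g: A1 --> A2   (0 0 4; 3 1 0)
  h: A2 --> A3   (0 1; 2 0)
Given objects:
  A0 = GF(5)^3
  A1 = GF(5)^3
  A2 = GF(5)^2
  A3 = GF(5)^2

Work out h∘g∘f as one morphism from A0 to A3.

  e0=(1,0,0) f-->(3,1,3) g-->(2,0) h-->(0,4)
  e1=(0,1,0) f-->(4,1,3) g-->(2,3) h-->(3,4)
  e2=(0,0,1) f-->(1,4,0) g-->(0,2) h-->(2,0)
composite: (0 3 2; 4 4 0)

Answer: (0 3 2; 4 4 0)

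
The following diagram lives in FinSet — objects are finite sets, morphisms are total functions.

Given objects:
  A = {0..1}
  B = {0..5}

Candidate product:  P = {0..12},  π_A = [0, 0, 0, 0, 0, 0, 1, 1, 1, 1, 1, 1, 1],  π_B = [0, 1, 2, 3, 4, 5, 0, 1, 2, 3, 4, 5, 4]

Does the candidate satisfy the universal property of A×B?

Answer: NOT A VALID PRODUCT — |P|=13 ≠ |A|·|B|=12

Derivation:
|A|·|B| = 2·6 = 12;  |P| = 13
  → cardinalities differ; no bijection possible.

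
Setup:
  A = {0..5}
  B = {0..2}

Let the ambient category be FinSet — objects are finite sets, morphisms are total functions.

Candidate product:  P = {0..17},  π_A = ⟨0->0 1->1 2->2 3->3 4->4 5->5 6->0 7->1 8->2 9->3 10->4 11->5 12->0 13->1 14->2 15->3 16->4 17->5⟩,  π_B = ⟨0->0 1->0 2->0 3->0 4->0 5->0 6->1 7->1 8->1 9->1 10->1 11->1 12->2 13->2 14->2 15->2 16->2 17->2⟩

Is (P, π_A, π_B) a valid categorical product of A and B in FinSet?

|A|·|B| = 6·3 = 18;  |P| = 18
Check the pairing map k ↦ (π_A(k), π_B(k)):
  0 -> (0,0)
  1 -> (1,0)
  2 -> (2,0)
  3 -> (3,0)
  4 -> (4,0)
  5 -> (5,0)
  6 -> (0,1)
  7 -> (1,1)
  8 -> (2,1)
  9 -> (3,1)
  10 -> (4,1)
  11 -> (5,1)
  12 -> (0,2)
  13 -> (1,2)
  14 -> (2,2)
  15 -> (3,2)
  16 -> (4,2)
  17 -> (5,2)
distinct pairs in image: 18 / 18 needed
  → bijection onto A×B; projections well-typed.

Answer: VALID PRODUCT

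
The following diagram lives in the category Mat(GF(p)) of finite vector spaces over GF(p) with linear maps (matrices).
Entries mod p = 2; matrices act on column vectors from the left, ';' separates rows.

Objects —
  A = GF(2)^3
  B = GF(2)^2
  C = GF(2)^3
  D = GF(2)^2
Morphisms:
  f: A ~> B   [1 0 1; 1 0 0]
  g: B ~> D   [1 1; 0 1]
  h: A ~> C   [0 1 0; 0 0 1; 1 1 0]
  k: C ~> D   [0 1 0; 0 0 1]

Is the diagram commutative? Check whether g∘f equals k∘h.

Along f;g (path 1):
  e0=(1,0,0) f~>(1,1) g~>(0,1)
  e1=(0,1,0) f~>(0,0) g~>(0,0)
  e2=(0,0,1) f~>(1,0) g~>(1,0)
  composite₁ = [0 0 1; 1 0 0]
Along h;k (path 2):
  e0=(1,0,0) h~>(0,0,1) k~>(0,1)
  e1=(0,1,0) h~>(1,0,1) k~>(0,1)
  e2=(0,0,1) h~>(0,1,0) k~>(1,0)
  composite₂ = [0 0 1; 1 1 0]
Equal? differ; not commutative

Answer: DOES NOT COMMUTE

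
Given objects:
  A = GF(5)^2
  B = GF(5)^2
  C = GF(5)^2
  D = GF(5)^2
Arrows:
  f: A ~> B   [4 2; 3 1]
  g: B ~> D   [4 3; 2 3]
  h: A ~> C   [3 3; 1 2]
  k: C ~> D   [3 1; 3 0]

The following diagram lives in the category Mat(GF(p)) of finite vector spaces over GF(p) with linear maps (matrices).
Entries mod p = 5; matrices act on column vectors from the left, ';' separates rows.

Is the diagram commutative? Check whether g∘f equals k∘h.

Answer: DOES NOT COMMUTE

Derivation:
Path 1 = f;g:
  e0=[1,0] f~>[4,3] g~>[0,2]
  e1=[0,1] f~>[2,1] g~>[1,2]
  result₁ = [0 1; 2 2]
Path 2 = h;k:
  e0=[1,0] h~>[3,1] k~>[0,4]
  e1=[0,1] h~>[3,2] k~>[1,4]
  result₂ = [0 1; 4 4]
Equal? differ; not commutative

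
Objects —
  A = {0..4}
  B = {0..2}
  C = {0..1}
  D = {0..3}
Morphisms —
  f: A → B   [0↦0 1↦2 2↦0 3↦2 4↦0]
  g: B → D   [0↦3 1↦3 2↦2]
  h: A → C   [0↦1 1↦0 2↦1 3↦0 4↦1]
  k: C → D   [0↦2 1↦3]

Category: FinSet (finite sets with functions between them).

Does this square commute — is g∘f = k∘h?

Answer: COMMUTES

Trace:
Along f;g (path 1):
  0 f→0 g→3
  1 f→2 g→2
  2 f→0 g→3
  3 f→2 g→2
  4 f→0 g→3
  composite₁ = [0↦3 1↦2 2↦3 3↦2 4↦3]
Along h;k (path 2):
  0 h→1 k→3
  1 h→0 k→2
  2 h→1 k→3
  3 h→0 k→2
  4 h→1 k→3
  composite₂ = [0↦3 1↦2 2↦3 3↦2 4↦3]
Equal? same morphism ✓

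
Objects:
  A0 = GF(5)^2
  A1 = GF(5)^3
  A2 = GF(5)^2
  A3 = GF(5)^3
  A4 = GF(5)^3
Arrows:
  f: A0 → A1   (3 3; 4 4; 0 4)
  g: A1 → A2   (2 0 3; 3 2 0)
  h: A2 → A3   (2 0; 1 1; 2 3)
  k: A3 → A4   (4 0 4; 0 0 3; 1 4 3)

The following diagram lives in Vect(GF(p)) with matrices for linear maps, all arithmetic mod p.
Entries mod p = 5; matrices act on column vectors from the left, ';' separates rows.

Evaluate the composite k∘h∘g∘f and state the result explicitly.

Answer: (0 2; 4 1; 3 2)

Derivation:
  e0=⟨1,0⟩ f→⟨3,4,0⟩ g→⟨1,2⟩ h→⟨2,3,3⟩ k→⟨0,4,3⟩
  e1=⟨0,1⟩ f→⟨3,4,4⟩ g→⟨3,2⟩ h→⟨1,0,2⟩ k→⟨2,1,2⟩
result: (0 2; 4 1; 3 2)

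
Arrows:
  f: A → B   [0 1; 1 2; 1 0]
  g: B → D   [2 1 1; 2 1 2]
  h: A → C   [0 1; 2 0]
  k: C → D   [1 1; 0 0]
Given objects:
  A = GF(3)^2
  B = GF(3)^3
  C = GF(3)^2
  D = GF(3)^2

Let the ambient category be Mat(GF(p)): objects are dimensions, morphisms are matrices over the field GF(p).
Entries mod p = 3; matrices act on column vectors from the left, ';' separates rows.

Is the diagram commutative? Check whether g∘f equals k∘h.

Answer: DOES NOT COMMUTE

Derivation:
Path 1 = f;g:
  e0=⟨1,0⟩ f→⟨0,1,1⟩ g→⟨2,0⟩
  e1=⟨0,1⟩ f→⟨1,2,0⟩ g→⟨1,1⟩
  composite₁ = [2 1; 0 1]
Path 2 = h;k:
  e0=⟨1,0⟩ h→⟨0,2⟩ k→⟨2,0⟩
  e1=⟨0,1⟩ h→⟨1,0⟩ k→⟨1,0⟩
  composite₂ = [2 1; 0 0]
Equal? differ; not commutative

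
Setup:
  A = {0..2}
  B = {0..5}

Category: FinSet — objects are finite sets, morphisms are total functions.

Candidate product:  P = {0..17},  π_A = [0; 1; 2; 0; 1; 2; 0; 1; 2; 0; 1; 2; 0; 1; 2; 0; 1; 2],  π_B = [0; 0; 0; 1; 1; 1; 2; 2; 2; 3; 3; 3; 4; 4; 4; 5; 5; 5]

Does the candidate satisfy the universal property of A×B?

|A|·|B| = 3·6 = 18;  |P| = 18
Check the pairing map k ↦ (π_A(k), π_B(k)):
  0 -> (0,0)
  1 -> (1,0)
  2 -> (2,0)
  3 -> (0,1)
  4 -> (1,1)
  5 -> (2,1)
  6 -> (0,2)
  7 -> (1,2)
  8 -> (2,2)
  9 -> (0,3)
  10 -> (1,3)
  11 -> (2,3)
  12 -> (0,4)
  13 -> (1,4)
  14 -> (2,4)
  15 -> (0,5)
  16 -> (1,5)
  17 -> (2,5)
distinct pairs in image: 18 / 18 needed
  → bijection onto A×B; projections well-typed.

Answer: VALID PRODUCT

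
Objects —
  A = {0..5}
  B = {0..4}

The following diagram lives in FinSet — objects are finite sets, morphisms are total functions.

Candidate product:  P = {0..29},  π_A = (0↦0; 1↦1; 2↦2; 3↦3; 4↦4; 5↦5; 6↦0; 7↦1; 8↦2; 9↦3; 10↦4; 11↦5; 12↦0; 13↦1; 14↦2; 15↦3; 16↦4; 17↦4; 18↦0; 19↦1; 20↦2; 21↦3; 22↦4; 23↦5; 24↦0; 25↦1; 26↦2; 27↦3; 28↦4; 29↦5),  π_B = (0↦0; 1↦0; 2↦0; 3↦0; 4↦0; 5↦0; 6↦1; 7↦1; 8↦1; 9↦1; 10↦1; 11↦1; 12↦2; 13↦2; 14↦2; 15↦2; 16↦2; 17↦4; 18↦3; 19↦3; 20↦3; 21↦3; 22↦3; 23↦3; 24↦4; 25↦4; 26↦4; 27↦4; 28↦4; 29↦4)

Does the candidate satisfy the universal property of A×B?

Answer: NOT A VALID PRODUCT — duplicate pair at indices 28,17

Trace:
|A|·|B| = 6·5 = 30;  |P| = 30
Check the pairing map k ↦ (π_A(k), π_B(k)):
  0 ↦ (0,0)
  1 ↦ (1,0)
  2 ↦ (2,0)
  3 ↦ (3,0)
  4 ↦ (4,0)
  5 ↦ (5,0)
  6 ↦ (0,1)
  7 ↦ (1,1)
  8 ↦ (2,1)
  9 ↦ (3,1)
  10 ↦ (4,1)
  11 ↦ (5,1)
  12 ↦ (0,2)
  13 ↦ (1,2)
  14 ↦ (2,2)
  15 ↦ (3,2)
  16 ↦ (4,2)
  17 ↦ (4,4)
  18 ↦ (0,3)
  19 ↦ (1,3)
  20 ↦ (2,3)
  21 ↦ (3,3)
  22 ↦ (4,3)
  23 ↦ (5,3)
  24 ↦ (0,4)
  25 ↦ (1,4)
  26 ↦ (2,4)
  27 ↦ (3,4)
  28 ↦ (4,4)  ✗ repeats pair of k=17
  29 ↦ (5,4)
distinct pairs in image: 29 / 30 needed
  → (4,4) hit at k=17 and k=28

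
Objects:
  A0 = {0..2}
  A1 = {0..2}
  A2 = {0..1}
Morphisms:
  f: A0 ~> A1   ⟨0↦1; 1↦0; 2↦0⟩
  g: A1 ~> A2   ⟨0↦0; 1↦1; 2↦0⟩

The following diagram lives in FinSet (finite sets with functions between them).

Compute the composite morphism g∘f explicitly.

  0 f~>1 g~>1
  1 f~>0 g~>0
  2 f~>0 g~>0
⟦path⟧: ⟨0↦1; 1↦0; 2↦0⟩

Answer: ⟨0↦1; 1↦0; 2↦0⟩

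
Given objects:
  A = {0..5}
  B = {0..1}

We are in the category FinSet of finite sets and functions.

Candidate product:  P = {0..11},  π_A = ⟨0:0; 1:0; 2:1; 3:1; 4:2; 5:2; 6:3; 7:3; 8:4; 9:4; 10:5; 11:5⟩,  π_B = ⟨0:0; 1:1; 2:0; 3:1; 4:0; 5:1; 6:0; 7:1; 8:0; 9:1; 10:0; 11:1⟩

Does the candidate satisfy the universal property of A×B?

Answer: VALID PRODUCT

Work:
|A|·|B| = 6·2 = 12;  |P| = 12
Check the pairing map k ↦ (π_A(k), π_B(k)):
  0 : (0,0)
  1 : (0,1)
  2 : (1,0)
  3 : (1,1)
  4 : (2,0)
  5 : (2,1)
  6 : (3,0)
  7 : (3,1)
  8 : (4,0)
  9 : (4,1)
  10 : (5,0)
  11 : (5,1)
distinct pairs in image: 12 / 12 needed
  → bijection onto A×B; projections well-typed.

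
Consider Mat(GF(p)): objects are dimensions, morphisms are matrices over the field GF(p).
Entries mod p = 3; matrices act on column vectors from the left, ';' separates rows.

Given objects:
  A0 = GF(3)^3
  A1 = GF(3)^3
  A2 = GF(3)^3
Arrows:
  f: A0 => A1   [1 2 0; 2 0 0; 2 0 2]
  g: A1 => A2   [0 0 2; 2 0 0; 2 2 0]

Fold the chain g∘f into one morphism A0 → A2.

  e0=[1,0,0] f=>[1,2,2] g=>[1,2,0]
  e1=[0,1,0] f=>[2,0,0] g=>[0,1,1]
  e2=[0,0,1] f=>[0,0,2] g=>[1,0,0]
composite: [1 0 1; 2 1 0; 0 1 0]

Answer: [1 0 1; 2 1 0; 0 1 0]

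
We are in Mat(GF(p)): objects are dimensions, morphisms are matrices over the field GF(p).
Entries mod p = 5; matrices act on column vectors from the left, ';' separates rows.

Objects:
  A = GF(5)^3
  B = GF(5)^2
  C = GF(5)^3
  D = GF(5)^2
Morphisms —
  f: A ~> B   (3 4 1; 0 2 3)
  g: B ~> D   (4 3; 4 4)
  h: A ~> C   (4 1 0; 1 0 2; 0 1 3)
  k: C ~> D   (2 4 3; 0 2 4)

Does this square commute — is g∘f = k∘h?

Path 1 = f;g:
  e0=(1,0,0) f~>(3,0) g~>(2,2)
  e1=(0,1,0) f~>(4,2) g~>(2,4)
  e2=(0,0,1) f~>(1,3) g~>(3,1)
  composite₁ = (2 2 3; 2 4 1)
Path 2 = h;k:
  e0=(1,0,0) h~>(4,1,0) k~>(2,2)
  e1=(0,1,0) h~>(1,0,1) k~>(0,4)
  e2=(0,0,1) h~>(0,2,3) k~>(2,1)
  composite₂ = (2 0 2; 2 4 1)
Equal? distinct morphisms ✗

Answer: DOES NOT COMMUTE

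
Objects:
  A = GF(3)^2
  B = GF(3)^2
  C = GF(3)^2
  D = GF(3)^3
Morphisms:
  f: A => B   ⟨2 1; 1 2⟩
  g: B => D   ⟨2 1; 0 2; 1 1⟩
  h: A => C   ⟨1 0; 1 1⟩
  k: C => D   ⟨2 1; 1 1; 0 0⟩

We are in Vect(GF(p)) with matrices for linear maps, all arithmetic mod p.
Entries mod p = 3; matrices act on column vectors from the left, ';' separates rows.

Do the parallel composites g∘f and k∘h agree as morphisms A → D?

Path 1 = f;g:
  e0=[1,0] f=>[2,1] g=>[2,2,0]
  e1=[0,1] f=>[1,2] g=>[1,1,0]
  ⟦path⟧₁ = ⟨2 1; 2 1; 0 0⟩
Path 2 = h;k:
  e0=[1,0] h=>[1,1] k=>[0,2,0]
  e1=[0,1] h=>[0,1] k=>[1,1,0]
  ⟦path⟧₂ = ⟨0 1; 2 1; 0 0⟩
Equal? differ; not commutative

Answer: DOES NOT COMMUTE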